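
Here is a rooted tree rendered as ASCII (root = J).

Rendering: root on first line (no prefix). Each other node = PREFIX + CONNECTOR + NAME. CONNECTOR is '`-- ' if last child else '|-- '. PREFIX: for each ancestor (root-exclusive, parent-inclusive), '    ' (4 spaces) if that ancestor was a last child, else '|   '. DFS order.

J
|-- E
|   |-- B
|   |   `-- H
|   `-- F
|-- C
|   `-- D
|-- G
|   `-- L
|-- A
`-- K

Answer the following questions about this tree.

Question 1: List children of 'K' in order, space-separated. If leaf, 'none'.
Answer: none

Derivation:
Node K's children (from adjacency): (leaf)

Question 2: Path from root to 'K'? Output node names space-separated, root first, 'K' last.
Walk down from root: J -> K

Answer: J K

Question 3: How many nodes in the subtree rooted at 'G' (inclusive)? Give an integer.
Answer: 2

Derivation:
Subtree rooted at G contains: G, L
Count = 2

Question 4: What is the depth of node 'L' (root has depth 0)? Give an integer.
Answer: 2

Derivation:
Path from root to L: J -> G -> L
Depth = number of edges = 2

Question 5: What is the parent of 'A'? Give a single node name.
Scan adjacency: A appears as child of J

Answer: J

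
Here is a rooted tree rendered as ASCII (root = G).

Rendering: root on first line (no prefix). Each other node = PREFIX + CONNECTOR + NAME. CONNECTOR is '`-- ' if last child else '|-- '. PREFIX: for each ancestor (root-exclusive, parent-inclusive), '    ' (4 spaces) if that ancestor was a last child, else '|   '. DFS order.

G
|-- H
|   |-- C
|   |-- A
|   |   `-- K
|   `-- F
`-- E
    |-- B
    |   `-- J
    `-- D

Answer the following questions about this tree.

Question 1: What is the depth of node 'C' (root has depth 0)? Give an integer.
Path from root to C: G -> H -> C
Depth = number of edges = 2

Answer: 2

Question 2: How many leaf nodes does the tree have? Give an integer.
Answer: 5

Derivation:
Leaves (nodes with no children): C, D, F, J, K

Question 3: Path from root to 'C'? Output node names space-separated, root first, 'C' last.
Walk down from root: G -> H -> C

Answer: G H C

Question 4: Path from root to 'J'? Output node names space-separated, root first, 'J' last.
Walk down from root: G -> E -> B -> J

Answer: G E B J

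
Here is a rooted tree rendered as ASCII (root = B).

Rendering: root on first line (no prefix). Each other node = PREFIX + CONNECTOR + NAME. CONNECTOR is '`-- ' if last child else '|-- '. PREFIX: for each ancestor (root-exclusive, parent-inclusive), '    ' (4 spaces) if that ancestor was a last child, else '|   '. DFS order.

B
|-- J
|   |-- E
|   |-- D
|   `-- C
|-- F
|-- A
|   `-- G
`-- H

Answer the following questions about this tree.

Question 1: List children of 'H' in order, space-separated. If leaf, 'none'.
Answer: none

Derivation:
Node H's children (from adjacency): (leaf)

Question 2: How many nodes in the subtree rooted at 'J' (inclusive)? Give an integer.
Subtree rooted at J contains: C, D, E, J
Count = 4

Answer: 4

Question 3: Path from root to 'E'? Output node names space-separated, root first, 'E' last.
Answer: B J E

Derivation:
Walk down from root: B -> J -> E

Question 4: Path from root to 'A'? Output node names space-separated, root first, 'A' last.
Walk down from root: B -> A

Answer: B A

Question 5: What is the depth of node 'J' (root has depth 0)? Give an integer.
Answer: 1

Derivation:
Path from root to J: B -> J
Depth = number of edges = 1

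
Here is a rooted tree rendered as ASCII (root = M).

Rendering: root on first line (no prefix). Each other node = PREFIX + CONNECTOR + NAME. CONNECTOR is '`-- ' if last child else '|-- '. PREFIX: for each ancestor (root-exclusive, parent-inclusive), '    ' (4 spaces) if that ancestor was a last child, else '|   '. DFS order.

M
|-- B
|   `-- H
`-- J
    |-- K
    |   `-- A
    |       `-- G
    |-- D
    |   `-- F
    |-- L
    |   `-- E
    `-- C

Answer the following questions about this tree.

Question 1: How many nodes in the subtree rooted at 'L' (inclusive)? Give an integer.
Subtree rooted at L contains: E, L
Count = 2

Answer: 2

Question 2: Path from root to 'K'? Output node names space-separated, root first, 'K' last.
Answer: M J K

Derivation:
Walk down from root: M -> J -> K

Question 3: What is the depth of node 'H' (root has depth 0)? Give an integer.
Path from root to H: M -> B -> H
Depth = number of edges = 2

Answer: 2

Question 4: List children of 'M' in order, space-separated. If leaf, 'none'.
Node M's children (from adjacency): B, J

Answer: B J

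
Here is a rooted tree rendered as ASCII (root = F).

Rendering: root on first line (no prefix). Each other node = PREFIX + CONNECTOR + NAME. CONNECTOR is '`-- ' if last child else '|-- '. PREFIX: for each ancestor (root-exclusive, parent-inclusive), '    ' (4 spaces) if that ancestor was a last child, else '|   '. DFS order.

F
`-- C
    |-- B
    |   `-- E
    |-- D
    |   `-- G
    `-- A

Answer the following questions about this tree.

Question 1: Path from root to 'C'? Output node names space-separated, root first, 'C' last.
Answer: F C

Derivation:
Walk down from root: F -> C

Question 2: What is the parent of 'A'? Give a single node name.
Answer: C

Derivation:
Scan adjacency: A appears as child of C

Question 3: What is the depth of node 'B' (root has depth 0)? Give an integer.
Answer: 2

Derivation:
Path from root to B: F -> C -> B
Depth = number of edges = 2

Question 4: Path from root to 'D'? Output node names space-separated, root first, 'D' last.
Walk down from root: F -> C -> D

Answer: F C D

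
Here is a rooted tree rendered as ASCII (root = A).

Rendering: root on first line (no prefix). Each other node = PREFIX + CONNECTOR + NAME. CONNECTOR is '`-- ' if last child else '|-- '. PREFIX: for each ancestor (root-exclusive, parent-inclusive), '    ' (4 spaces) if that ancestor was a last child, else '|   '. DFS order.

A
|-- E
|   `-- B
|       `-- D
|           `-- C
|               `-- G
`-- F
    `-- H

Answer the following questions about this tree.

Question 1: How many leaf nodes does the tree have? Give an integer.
Leaves (nodes with no children): G, H

Answer: 2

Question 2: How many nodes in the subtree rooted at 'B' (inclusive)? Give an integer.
Answer: 4

Derivation:
Subtree rooted at B contains: B, C, D, G
Count = 4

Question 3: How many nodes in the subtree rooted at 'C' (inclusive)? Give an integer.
Subtree rooted at C contains: C, G
Count = 2

Answer: 2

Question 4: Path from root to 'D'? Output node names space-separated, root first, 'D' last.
Walk down from root: A -> E -> B -> D

Answer: A E B D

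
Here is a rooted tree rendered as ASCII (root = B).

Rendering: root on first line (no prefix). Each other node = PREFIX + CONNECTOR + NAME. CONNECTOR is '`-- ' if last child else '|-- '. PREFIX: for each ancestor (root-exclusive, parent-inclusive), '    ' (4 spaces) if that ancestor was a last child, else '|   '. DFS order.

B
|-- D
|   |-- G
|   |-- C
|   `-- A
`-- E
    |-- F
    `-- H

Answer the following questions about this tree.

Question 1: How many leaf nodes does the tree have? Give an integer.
Answer: 5

Derivation:
Leaves (nodes with no children): A, C, F, G, H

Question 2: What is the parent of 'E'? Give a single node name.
Answer: B

Derivation:
Scan adjacency: E appears as child of B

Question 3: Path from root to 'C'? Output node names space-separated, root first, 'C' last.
Answer: B D C

Derivation:
Walk down from root: B -> D -> C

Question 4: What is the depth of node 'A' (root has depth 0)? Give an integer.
Answer: 2

Derivation:
Path from root to A: B -> D -> A
Depth = number of edges = 2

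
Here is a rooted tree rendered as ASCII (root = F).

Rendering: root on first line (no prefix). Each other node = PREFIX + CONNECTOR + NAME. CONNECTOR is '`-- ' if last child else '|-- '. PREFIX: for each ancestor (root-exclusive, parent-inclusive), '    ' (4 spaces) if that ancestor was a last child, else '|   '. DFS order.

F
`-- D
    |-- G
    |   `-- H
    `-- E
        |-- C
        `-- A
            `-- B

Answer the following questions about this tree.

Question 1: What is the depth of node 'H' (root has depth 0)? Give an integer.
Answer: 3

Derivation:
Path from root to H: F -> D -> G -> H
Depth = number of edges = 3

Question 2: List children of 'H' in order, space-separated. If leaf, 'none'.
Node H's children (from adjacency): (leaf)

Answer: none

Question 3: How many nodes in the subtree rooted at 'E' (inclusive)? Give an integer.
Subtree rooted at E contains: A, B, C, E
Count = 4

Answer: 4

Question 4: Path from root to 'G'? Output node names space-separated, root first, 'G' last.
Answer: F D G

Derivation:
Walk down from root: F -> D -> G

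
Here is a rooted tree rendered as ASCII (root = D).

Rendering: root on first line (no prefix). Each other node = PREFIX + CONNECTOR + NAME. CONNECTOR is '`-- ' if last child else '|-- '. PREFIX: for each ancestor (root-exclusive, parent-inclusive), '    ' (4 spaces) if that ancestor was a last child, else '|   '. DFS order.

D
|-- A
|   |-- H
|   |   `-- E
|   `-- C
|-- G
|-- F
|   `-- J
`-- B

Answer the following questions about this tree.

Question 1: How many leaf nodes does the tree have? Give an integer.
Leaves (nodes with no children): B, C, E, G, J

Answer: 5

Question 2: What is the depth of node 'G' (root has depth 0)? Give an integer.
Answer: 1

Derivation:
Path from root to G: D -> G
Depth = number of edges = 1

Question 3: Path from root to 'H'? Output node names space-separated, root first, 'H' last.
Answer: D A H

Derivation:
Walk down from root: D -> A -> H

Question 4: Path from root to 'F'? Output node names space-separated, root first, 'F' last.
Walk down from root: D -> F

Answer: D F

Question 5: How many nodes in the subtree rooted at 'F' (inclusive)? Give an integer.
Answer: 2

Derivation:
Subtree rooted at F contains: F, J
Count = 2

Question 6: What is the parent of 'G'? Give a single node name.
Scan adjacency: G appears as child of D

Answer: D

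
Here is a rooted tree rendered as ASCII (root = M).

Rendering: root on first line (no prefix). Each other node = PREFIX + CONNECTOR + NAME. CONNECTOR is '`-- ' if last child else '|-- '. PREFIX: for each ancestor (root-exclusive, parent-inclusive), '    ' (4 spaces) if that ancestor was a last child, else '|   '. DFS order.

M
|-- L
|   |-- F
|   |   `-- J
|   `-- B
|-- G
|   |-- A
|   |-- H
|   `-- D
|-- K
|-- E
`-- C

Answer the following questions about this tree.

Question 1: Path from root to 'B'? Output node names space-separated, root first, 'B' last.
Answer: M L B

Derivation:
Walk down from root: M -> L -> B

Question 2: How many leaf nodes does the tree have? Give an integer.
Leaves (nodes with no children): A, B, C, D, E, H, J, K

Answer: 8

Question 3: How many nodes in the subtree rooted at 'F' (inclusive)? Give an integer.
Subtree rooted at F contains: F, J
Count = 2

Answer: 2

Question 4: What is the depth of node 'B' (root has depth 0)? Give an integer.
Answer: 2

Derivation:
Path from root to B: M -> L -> B
Depth = number of edges = 2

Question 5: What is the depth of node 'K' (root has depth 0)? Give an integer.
Path from root to K: M -> K
Depth = number of edges = 1

Answer: 1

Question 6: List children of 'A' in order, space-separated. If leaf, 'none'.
Answer: none

Derivation:
Node A's children (from adjacency): (leaf)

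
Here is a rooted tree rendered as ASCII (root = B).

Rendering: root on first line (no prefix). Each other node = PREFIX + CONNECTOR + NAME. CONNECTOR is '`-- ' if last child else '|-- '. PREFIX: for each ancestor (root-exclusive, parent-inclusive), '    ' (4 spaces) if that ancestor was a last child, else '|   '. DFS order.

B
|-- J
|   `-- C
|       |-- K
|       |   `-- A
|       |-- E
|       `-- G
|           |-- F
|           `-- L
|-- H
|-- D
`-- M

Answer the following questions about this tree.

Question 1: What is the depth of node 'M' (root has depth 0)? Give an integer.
Path from root to M: B -> M
Depth = number of edges = 1

Answer: 1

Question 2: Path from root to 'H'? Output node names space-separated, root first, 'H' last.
Walk down from root: B -> H

Answer: B H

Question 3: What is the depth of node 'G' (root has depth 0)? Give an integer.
Path from root to G: B -> J -> C -> G
Depth = number of edges = 3

Answer: 3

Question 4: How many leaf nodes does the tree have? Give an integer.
Leaves (nodes with no children): A, D, E, F, H, L, M

Answer: 7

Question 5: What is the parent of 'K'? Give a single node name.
Scan adjacency: K appears as child of C

Answer: C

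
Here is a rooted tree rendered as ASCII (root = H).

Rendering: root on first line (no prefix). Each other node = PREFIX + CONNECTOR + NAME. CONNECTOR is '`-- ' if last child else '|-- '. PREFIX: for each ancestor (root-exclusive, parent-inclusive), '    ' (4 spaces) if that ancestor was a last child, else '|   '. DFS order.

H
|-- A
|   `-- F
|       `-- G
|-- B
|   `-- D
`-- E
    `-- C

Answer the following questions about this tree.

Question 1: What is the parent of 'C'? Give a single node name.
Scan adjacency: C appears as child of E

Answer: E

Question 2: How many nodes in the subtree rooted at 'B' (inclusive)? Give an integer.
Answer: 2

Derivation:
Subtree rooted at B contains: B, D
Count = 2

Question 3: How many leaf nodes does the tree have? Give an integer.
Answer: 3

Derivation:
Leaves (nodes with no children): C, D, G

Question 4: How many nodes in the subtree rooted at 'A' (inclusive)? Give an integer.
Subtree rooted at A contains: A, F, G
Count = 3

Answer: 3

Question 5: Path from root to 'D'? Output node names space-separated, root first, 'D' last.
Walk down from root: H -> B -> D

Answer: H B D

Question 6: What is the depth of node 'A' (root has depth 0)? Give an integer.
Path from root to A: H -> A
Depth = number of edges = 1

Answer: 1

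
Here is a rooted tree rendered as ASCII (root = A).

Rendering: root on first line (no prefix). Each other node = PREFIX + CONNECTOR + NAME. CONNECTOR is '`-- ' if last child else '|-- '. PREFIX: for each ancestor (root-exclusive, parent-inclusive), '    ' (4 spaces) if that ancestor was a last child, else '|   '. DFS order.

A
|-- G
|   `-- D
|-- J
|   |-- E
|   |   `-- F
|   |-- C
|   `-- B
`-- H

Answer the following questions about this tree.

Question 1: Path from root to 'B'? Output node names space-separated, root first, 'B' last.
Walk down from root: A -> J -> B

Answer: A J B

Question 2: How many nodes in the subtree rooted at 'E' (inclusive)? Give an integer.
Subtree rooted at E contains: E, F
Count = 2

Answer: 2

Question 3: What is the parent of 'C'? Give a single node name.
Scan adjacency: C appears as child of J

Answer: J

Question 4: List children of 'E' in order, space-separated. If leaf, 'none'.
Answer: F

Derivation:
Node E's children (from adjacency): F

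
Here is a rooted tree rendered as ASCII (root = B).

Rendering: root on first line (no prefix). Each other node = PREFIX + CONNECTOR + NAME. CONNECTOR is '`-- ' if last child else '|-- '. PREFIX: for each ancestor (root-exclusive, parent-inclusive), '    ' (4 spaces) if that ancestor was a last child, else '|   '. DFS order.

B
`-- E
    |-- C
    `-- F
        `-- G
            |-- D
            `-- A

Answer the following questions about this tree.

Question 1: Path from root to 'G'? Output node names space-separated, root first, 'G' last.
Walk down from root: B -> E -> F -> G

Answer: B E F G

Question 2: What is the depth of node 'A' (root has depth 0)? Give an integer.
Path from root to A: B -> E -> F -> G -> A
Depth = number of edges = 4

Answer: 4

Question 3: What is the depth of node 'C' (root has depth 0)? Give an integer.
Path from root to C: B -> E -> C
Depth = number of edges = 2

Answer: 2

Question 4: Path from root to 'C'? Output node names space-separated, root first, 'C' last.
Answer: B E C

Derivation:
Walk down from root: B -> E -> C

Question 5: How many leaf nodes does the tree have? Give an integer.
Answer: 3

Derivation:
Leaves (nodes with no children): A, C, D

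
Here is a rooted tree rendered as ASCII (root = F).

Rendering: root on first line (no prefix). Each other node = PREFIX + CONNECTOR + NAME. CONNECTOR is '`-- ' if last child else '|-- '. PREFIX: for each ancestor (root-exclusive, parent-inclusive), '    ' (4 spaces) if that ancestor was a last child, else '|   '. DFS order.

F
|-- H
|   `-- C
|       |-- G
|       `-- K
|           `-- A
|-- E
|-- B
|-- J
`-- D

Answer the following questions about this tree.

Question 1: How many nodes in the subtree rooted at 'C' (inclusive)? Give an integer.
Answer: 4

Derivation:
Subtree rooted at C contains: A, C, G, K
Count = 4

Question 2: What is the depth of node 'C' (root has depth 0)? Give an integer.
Path from root to C: F -> H -> C
Depth = number of edges = 2

Answer: 2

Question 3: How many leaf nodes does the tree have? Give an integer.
Leaves (nodes with no children): A, B, D, E, G, J

Answer: 6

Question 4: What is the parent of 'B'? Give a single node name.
Scan adjacency: B appears as child of F

Answer: F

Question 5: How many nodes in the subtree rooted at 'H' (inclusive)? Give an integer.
Answer: 5

Derivation:
Subtree rooted at H contains: A, C, G, H, K
Count = 5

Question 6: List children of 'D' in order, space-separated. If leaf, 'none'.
Node D's children (from adjacency): (leaf)

Answer: none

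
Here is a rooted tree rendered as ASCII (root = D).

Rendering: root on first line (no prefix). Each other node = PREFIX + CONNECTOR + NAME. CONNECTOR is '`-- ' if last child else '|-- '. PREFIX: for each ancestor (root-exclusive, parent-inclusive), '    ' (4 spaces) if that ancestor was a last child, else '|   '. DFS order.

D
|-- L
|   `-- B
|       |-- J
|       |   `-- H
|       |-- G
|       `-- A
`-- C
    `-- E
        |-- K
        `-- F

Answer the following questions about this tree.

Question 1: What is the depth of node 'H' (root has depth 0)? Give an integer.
Path from root to H: D -> L -> B -> J -> H
Depth = number of edges = 4

Answer: 4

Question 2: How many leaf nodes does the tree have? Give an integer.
Leaves (nodes with no children): A, F, G, H, K

Answer: 5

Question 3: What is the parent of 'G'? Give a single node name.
Scan adjacency: G appears as child of B

Answer: B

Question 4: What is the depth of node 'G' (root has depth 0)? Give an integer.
Answer: 3

Derivation:
Path from root to G: D -> L -> B -> G
Depth = number of edges = 3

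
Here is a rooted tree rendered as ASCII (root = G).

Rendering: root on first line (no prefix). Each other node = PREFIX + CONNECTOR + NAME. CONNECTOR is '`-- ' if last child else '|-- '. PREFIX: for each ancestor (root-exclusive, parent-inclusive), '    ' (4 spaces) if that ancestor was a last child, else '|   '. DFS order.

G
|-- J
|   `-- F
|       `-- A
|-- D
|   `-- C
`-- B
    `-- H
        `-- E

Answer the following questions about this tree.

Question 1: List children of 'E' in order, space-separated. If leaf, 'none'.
Node E's children (from adjacency): (leaf)

Answer: none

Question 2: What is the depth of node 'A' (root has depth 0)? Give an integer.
Path from root to A: G -> J -> F -> A
Depth = number of edges = 3

Answer: 3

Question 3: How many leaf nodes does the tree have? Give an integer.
Leaves (nodes with no children): A, C, E

Answer: 3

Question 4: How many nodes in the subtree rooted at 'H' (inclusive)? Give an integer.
Answer: 2

Derivation:
Subtree rooted at H contains: E, H
Count = 2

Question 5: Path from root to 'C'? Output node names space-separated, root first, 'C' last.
Walk down from root: G -> D -> C

Answer: G D C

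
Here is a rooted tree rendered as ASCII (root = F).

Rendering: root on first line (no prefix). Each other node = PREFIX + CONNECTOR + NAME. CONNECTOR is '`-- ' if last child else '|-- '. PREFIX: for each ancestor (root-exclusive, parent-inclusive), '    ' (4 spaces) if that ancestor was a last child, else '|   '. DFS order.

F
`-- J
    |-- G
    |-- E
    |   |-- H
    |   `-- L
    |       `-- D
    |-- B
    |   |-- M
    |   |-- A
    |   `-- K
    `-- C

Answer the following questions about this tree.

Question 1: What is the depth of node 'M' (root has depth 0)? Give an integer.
Path from root to M: F -> J -> B -> M
Depth = number of edges = 3

Answer: 3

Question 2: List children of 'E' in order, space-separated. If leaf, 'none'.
Answer: H L

Derivation:
Node E's children (from adjacency): H, L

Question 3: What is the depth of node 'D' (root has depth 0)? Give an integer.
Path from root to D: F -> J -> E -> L -> D
Depth = number of edges = 4

Answer: 4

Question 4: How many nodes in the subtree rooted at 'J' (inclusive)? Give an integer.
Answer: 11

Derivation:
Subtree rooted at J contains: A, B, C, D, E, G, H, J, K, L, M
Count = 11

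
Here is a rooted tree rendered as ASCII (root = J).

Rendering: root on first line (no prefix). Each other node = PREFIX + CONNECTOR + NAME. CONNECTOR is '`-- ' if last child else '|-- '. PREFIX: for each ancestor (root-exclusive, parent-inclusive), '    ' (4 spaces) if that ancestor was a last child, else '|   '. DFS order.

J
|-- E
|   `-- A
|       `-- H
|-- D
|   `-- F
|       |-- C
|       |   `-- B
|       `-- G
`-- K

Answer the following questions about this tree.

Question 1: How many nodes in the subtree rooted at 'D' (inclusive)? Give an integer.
Answer: 5

Derivation:
Subtree rooted at D contains: B, C, D, F, G
Count = 5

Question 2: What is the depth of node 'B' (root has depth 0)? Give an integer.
Answer: 4

Derivation:
Path from root to B: J -> D -> F -> C -> B
Depth = number of edges = 4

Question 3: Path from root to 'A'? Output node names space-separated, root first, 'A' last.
Walk down from root: J -> E -> A

Answer: J E A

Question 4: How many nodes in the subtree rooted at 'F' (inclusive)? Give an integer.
Subtree rooted at F contains: B, C, F, G
Count = 4

Answer: 4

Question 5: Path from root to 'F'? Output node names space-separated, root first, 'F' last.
Answer: J D F

Derivation:
Walk down from root: J -> D -> F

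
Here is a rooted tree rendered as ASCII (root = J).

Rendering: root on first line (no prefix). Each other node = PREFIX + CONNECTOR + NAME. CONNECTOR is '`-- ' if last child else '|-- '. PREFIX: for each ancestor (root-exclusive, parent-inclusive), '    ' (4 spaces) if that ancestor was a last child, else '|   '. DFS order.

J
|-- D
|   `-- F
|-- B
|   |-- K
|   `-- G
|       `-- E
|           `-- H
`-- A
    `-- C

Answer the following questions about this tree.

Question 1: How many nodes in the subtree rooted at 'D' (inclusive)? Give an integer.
Answer: 2

Derivation:
Subtree rooted at D contains: D, F
Count = 2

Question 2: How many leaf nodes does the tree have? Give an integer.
Leaves (nodes with no children): C, F, H, K

Answer: 4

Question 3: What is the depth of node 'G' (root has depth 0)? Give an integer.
Answer: 2

Derivation:
Path from root to G: J -> B -> G
Depth = number of edges = 2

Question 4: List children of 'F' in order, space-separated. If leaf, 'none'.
Node F's children (from adjacency): (leaf)

Answer: none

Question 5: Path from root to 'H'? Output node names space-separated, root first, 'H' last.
Walk down from root: J -> B -> G -> E -> H

Answer: J B G E H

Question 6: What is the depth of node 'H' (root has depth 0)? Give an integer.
Answer: 4

Derivation:
Path from root to H: J -> B -> G -> E -> H
Depth = number of edges = 4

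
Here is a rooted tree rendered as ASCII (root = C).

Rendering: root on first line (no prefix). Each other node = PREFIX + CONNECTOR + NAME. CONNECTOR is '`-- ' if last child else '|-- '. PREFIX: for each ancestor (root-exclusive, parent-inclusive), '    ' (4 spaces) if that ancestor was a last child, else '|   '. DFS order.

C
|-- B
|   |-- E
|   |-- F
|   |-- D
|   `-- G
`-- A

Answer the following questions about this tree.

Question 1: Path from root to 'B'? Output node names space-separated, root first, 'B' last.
Walk down from root: C -> B

Answer: C B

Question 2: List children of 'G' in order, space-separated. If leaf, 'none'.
Answer: none

Derivation:
Node G's children (from adjacency): (leaf)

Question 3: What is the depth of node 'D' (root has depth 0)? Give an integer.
Path from root to D: C -> B -> D
Depth = number of edges = 2

Answer: 2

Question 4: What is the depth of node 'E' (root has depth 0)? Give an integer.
Path from root to E: C -> B -> E
Depth = number of edges = 2

Answer: 2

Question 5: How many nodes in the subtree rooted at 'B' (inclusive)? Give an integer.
Answer: 5

Derivation:
Subtree rooted at B contains: B, D, E, F, G
Count = 5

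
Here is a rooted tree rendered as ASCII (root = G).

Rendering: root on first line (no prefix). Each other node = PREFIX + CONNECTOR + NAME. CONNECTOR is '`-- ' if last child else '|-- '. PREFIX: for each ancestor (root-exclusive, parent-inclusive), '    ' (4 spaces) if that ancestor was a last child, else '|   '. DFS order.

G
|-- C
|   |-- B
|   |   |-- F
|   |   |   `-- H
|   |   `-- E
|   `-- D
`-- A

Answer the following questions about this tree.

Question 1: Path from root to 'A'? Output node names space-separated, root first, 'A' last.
Answer: G A

Derivation:
Walk down from root: G -> A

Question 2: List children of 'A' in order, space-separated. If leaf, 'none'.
Answer: none

Derivation:
Node A's children (from adjacency): (leaf)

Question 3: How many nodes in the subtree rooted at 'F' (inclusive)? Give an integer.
Subtree rooted at F contains: F, H
Count = 2

Answer: 2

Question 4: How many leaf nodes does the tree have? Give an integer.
Answer: 4

Derivation:
Leaves (nodes with no children): A, D, E, H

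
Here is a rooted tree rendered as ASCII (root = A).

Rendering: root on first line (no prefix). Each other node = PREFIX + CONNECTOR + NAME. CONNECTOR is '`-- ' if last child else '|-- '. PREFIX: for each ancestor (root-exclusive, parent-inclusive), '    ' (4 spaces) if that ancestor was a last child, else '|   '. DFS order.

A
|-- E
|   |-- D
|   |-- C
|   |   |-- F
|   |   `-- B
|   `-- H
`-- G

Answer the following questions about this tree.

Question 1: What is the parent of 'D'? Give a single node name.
Answer: E

Derivation:
Scan adjacency: D appears as child of E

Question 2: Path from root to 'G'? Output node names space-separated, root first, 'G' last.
Walk down from root: A -> G

Answer: A G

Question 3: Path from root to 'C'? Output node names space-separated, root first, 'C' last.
Walk down from root: A -> E -> C

Answer: A E C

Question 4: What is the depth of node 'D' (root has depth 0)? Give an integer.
Path from root to D: A -> E -> D
Depth = number of edges = 2

Answer: 2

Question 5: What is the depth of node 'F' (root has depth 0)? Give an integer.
Answer: 3

Derivation:
Path from root to F: A -> E -> C -> F
Depth = number of edges = 3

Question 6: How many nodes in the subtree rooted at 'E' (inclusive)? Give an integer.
Subtree rooted at E contains: B, C, D, E, F, H
Count = 6

Answer: 6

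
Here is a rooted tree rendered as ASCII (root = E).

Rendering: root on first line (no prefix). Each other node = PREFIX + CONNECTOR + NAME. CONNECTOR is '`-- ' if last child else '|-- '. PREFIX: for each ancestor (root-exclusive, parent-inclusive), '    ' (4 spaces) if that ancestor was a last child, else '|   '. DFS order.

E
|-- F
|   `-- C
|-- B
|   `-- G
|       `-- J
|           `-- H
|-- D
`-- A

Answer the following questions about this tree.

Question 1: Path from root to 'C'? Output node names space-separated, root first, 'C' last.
Answer: E F C

Derivation:
Walk down from root: E -> F -> C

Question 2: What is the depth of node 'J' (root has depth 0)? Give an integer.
Answer: 3

Derivation:
Path from root to J: E -> B -> G -> J
Depth = number of edges = 3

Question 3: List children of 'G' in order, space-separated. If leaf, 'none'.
Node G's children (from adjacency): J

Answer: J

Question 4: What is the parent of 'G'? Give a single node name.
Answer: B

Derivation:
Scan adjacency: G appears as child of B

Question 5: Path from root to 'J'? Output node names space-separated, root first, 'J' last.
Walk down from root: E -> B -> G -> J

Answer: E B G J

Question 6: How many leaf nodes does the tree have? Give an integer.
Leaves (nodes with no children): A, C, D, H

Answer: 4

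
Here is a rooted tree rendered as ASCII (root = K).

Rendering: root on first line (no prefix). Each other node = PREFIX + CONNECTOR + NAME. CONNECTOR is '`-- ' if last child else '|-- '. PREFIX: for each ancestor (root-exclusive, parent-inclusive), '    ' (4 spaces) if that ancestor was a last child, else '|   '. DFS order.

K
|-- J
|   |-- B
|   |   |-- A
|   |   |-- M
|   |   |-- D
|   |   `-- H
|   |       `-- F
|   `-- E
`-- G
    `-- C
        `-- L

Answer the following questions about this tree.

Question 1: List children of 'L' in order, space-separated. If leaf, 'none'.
Node L's children (from adjacency): (leaf)

Answer: none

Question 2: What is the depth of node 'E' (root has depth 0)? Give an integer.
Path from root to E: K -> J -> E
Depth = number of edges = 2

Answer: 2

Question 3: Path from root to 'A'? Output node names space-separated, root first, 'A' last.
Answer: K J B A

Derivation:
Walk down from root: K -> J -> B -> A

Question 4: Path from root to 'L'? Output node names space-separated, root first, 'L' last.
Answer: K G C L

Derivation:
Walk down from root: K -> G -> C -> L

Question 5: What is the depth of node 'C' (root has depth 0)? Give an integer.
Path from root to C: K -> G -> C
Depth = number of edges = 2

Answer: 2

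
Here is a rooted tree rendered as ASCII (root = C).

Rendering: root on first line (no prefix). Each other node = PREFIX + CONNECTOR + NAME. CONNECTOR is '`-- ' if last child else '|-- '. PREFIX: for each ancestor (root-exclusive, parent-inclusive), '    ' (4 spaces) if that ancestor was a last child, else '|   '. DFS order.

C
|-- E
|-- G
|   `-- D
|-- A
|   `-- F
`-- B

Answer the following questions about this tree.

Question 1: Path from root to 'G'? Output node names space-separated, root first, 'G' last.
Answer: C G

Derivation:
Walk down from root: C -> G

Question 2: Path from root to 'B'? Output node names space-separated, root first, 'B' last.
Answer: C B

Derivation:
Walk down from root: C -> B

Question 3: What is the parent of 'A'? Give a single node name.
Scan adjacency: A appears as child of C

Answer: C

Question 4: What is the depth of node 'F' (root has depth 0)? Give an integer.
Path from root to F: C -> A -> F
Depth = number of edges = 2

Answer: 2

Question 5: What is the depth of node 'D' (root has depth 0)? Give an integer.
Answer: 2

Derivation:
Path from root to D: C -> G -> D
Depth = number of edges = 2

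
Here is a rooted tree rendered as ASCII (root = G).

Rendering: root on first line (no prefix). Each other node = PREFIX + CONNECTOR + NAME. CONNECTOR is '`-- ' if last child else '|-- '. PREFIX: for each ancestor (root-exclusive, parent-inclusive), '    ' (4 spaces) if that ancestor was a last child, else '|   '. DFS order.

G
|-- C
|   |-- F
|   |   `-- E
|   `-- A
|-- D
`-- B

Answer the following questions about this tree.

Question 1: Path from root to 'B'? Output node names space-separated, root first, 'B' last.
Answer: G B

Derivation:
Walk down from root: G -> B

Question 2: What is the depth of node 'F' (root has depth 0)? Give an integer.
Path from root to F: G -> C -> F
Depth = number of edges = 2

Answer: 2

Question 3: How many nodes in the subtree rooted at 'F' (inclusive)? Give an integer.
Subtree rooted at F contains: E, F
Count = 2

Answer: 2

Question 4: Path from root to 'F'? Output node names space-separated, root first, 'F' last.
Walk down from root: G -> C -> F

Answer: G C F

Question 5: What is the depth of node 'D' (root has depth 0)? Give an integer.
Answer: 1

Derivation:
Path from root to D: G -> D
Depth = number of edges = 1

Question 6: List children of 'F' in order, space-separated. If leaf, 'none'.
Answer: E

Derivation:
Node F's children (from adjacency): E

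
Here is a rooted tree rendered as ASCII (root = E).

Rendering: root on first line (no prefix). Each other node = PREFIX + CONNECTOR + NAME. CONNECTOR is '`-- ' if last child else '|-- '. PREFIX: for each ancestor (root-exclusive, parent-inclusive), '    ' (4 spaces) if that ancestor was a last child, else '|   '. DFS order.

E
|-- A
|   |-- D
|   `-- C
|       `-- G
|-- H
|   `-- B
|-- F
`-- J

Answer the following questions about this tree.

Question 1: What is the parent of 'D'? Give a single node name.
Scan adjacency: D appears as child of A

Answer: A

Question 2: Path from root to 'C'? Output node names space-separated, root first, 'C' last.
Walk down from root: E -> A -> C

Answer: E A C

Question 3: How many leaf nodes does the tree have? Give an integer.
Answer: 5

Derivation:
Leaves (nodes with no children): B, D, F, G, J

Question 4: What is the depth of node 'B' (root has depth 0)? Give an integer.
Path from root to B: E -> H -> B
Depth = number of edges = 2

Answer: 2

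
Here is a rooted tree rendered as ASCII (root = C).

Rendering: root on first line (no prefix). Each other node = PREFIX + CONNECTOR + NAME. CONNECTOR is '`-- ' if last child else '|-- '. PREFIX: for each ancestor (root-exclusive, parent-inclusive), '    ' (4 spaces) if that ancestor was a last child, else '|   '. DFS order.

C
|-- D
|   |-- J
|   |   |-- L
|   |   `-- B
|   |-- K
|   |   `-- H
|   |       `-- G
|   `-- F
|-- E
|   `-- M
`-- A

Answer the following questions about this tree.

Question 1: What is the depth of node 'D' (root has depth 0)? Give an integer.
Path from root to D: C -> D
Depth = number of edges = 1

Answer: 1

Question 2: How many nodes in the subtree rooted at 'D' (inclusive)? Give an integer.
Answer: 8

Derivation:
Subtree rooted at D contains: B, D, F, G, H, J, K, L
Count = 8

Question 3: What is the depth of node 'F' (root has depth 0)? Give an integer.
Path from root to F: C -> D -> F
Depth = number of edges = 2

Answer: 2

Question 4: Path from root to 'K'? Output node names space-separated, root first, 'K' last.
Answer: C D K

Derivation:
Walk down from root: C -> D -> K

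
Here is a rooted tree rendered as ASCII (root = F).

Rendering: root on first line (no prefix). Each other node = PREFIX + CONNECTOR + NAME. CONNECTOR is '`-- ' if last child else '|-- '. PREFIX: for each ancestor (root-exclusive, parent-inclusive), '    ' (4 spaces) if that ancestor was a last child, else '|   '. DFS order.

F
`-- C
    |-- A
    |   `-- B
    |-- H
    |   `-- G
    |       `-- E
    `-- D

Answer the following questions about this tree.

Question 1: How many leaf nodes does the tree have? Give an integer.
Leaves (nodes with no children): B, D, E

Answer: 3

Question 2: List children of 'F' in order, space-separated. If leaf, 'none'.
Node F's children (from adjacency): C

Answer: C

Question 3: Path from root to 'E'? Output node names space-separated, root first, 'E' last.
Answer: F C H G E

Derivation:
Walk down from root: F -> C -> H -> G -> E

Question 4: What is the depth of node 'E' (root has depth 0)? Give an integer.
Answer: 4

Derivation:
Path from root to E: F -> C -> H -> G -> E
Depth = number of edges = 4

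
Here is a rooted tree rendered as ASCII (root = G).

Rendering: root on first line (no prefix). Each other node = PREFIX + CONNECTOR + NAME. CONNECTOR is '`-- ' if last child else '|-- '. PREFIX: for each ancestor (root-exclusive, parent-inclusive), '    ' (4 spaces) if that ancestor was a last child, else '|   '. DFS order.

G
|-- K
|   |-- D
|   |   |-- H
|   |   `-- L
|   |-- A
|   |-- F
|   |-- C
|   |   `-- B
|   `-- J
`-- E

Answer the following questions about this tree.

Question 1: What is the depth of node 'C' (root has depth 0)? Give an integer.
Answer: 2

Derivation:
Path from root to C: G -> K -> C
Depth = number of edges = 2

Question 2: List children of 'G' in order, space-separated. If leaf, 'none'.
Answer: K E

Derivation:
Node G's children (from adjacency): K, E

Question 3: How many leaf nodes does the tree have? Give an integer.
Answer: 7

Derivation:
Leaves (nodes with no children): A, B, E, F, H, J, L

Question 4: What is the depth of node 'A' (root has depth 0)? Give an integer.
Answer: 2

Derivation:
Path from root to A: G -> K -> A
Depth = number of edges = 2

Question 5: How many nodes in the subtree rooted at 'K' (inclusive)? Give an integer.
Answer: 9

Derivation:
Subtree rooted at K contains: A, B, C, D, F, H, J, K, L
Count = 9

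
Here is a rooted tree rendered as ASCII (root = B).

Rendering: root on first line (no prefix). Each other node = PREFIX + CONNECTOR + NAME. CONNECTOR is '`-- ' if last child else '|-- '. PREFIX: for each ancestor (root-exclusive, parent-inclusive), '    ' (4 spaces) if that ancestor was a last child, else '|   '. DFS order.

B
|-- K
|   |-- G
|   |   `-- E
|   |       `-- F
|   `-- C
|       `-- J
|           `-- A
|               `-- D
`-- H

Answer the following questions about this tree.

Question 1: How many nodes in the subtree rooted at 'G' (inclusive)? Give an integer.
Answer: 3

Derivation:
Subtree rooted at G contains: E, F, G
Count = 3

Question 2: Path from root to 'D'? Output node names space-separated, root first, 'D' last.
Walk down from root: B -> K -> C -> J -> A -> D

Answer: B K C J A D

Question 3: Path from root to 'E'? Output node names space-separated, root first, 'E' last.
Answer: B K G E

Derivation:
Walk down from root: B -> K -> G -> E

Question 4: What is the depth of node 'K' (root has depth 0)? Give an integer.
Path from root to K: B -> K
Depth = number of edges = 1

Answer: 1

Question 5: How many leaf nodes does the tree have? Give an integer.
Answer: 3

Derivation:
Leaves (nodes with no children): D, F, H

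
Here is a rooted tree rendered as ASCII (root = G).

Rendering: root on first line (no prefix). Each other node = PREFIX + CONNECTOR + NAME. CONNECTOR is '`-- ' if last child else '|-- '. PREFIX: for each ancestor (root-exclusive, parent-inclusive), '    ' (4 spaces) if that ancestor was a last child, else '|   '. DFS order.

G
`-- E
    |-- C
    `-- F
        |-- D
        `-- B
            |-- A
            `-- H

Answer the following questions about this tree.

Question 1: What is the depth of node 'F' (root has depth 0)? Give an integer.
Answer: 2

Derivation:
Path from root to F: G -> E -> F
Depth = number of edges = 2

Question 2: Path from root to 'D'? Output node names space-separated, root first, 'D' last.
Answer: G E F D

Derivation:
Walk down from root: G -> E -> F -> D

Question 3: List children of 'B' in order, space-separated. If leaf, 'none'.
Node B's children (from adjacency): A, H

Answer: A H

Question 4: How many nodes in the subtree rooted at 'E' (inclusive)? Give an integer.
Subtree rooted at E contains: A, B, C, D, E, F, H
Count = 7

Answer: 7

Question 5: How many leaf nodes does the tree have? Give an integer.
Answer: 4

Derivation:
Leaves (nodes with no children): A, C, D, H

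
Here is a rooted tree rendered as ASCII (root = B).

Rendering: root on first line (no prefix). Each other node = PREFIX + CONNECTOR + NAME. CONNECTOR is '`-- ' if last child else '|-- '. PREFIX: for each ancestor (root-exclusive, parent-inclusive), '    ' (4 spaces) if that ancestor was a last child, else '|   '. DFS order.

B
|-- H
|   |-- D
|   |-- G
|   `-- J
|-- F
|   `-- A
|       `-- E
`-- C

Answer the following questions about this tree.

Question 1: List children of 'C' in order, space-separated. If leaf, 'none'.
Answer: none

Derivation:
Node C's children (from adjacency): (leaf)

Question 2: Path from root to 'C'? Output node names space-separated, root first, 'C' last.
Answer: B C

Derivation:
Walk down from root: B -> C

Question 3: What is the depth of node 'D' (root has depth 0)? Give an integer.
Answer: 2

Derivation:
Path from root to D: B -> H -> D
Depth = number of edges = 2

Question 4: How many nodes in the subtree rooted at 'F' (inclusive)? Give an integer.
Subtree rooted at F contains: A, E, F
Count = 3

Answer: 3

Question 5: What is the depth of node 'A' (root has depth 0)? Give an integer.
Path from root to A: B -> F -> A
Depth = number of edges = 2

Answer: 2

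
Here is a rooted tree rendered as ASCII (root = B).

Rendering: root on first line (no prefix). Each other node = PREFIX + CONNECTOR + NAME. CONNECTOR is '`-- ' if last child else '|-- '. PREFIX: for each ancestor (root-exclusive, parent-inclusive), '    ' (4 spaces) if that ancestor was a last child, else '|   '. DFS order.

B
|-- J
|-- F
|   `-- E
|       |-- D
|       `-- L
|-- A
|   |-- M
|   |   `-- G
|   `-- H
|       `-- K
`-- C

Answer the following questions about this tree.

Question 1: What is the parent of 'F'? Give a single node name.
Answer: B

Derivation:
Scan adjacency: F appears as child of B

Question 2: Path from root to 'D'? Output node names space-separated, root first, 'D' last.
Answer: B F E D

Derivation:
Walk down from root: B -> F -> E -> D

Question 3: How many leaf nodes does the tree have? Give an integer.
Answer: 6

Derivation:
Leaves (nodes with no children): C, D, G, J, K, L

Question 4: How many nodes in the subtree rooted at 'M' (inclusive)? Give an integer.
Subtree rooted at M contains: G, M
Count = 2

Answer: 2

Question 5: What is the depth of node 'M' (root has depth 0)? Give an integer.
Answer: 2

Derivation:
Path from root to M: B -> A -> M
Depth = number of edges = 2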